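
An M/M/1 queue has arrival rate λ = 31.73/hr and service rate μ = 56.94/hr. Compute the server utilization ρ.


ρ = λ/μ = 31.73/56.94 = 0.5573

Final: 0.5573


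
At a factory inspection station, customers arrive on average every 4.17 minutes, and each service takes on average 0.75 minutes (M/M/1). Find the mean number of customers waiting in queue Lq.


λ = 60/4.17 = 14.3885 /hr
μ = 60/0.75 = 80.0000 /hr
ρ = λ/μ = 14.3885/80.0000 = 0.1799
Lq = ρ²/(1−ρ) = 0.03235/0.8201 = 0.03944

Final: 0.03944


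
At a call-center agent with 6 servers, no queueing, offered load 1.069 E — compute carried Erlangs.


B(6,1.069) = 0.0007117 (Erlang-B)
Carried load = a(1 − B) = 1.069·(1 − 0.0007117) = 1.069·0.999288 = 1.0682 E

Final: 1.0682 Erlangs


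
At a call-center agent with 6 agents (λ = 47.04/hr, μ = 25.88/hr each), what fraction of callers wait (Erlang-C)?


a = λ/μ = 1.8176; ρ = a/6 = 0.3029
P₀ = 0.162278 (from M/M/c formula)
C(c,a) = [a^c/(c!(1−ρ))]·P₀ = [36.05938/(720·0.6971)]·0.162278
= 0.07185·0.162278 = 0.011659

Final: 0.011659


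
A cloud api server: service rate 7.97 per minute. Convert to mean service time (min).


Mean service time = 1/μ = 1/7.97 minute = 0.12547 minute
In minutes: 0.12547 × 1 = 0.1255 min

Final: 0.1255 min


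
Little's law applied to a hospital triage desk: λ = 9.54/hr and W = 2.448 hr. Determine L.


L = λW = 9.54·2.448 = 23.3539

Final: 23.3539


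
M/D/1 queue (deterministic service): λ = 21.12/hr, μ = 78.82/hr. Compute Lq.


ρ = 21.12/78.82 = 0.2680
M/D/1: Lq = ρ²/(2(1−ρ)) = 0.07180/(2·0.7320) = 0.04904

Final: 0.04904


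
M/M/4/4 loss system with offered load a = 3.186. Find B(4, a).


B(c,a) = (a^c/c!) / Σ_{k=0}^{c} a^k/k!
a^4/4! = 4.293108
Σ terms (k=0..4): 1.00000 + 3.18600 + 5.07530 + 5.38997 + 4.29311 = 18.944373
B = 4.293108/18.944373 = 0.226617

Final: 0.226617


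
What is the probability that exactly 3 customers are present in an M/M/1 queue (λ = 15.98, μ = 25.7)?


ρ = 15.98/25.7 = 0.6218
P_n = (1−ρ)·ρ^n = (1 − 0.6218)·0.6218^3 = 0.3782·0.240398 = 0.090921

Final: 0.090921


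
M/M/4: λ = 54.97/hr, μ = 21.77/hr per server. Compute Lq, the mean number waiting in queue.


a = λ/μ = 2.5250; ρ = a/4 = 0.6313
P₀ = 0.071482
Lq = P₀·a^c·ρ / (c!·(1−ρ)²) = 0.071482·40.65081·0.6313/(24·0.13597)
= 0.56211

Final: 0.56211


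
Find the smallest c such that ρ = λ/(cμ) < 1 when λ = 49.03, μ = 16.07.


Stability requires cμ > λ ⇔ c > λ/μ.
λ/μ = 49.03/16.07 = 3.0510
Minimum integer c = ⌊3.0510⌋ + 1 = 4
Check: 4·16.07 = 64.28 > 49.03, while 3·16.07 = 48.21 ≤ 49.03

Final: 4 servers


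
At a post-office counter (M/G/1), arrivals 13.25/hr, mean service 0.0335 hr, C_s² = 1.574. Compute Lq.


ρ = λ·E[S] = 13.25·0.0335 = 0.4439
Lq = ρ²(1+C_s²)/(2(1−ρ)) = 0.1970·(1+1.574)/(2·0.5561)
= 0.1970·2.5740/1.1122 = 0.45596

Final: 0.45596


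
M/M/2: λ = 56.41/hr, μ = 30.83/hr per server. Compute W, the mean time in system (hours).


a = 1.8297; ρ = 0.9149; P₀ = 0.044465
Lq = P₀·a^c·ρ/(c!(1−ρ)²) = 9.39282
Wq = Lq/λ = 9.39282/56.41 = 0.16651 hr
W = Wq + 1/μ = 0.16651 + 0.03244 = 0.19895 hr

Final: 0.19895 hr


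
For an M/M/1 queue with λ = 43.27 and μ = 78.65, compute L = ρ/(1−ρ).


ρ = λ/μ = 43.27/78.65 = 0.5502
L = ρ/(1−ρ) = 0.5502/(1 − 0.5502) = 0.5502/0.4498 = 1.2230

Final: 1.2230


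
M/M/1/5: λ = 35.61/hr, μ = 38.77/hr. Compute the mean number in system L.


ρ = 35.61/38.77 = 0.9185
L = ρ[1 − (K+1)ρ^K + Kρ^(K+1)] / [(1−ρ)(1−ρ^(K+1))]
Numerator: 0.9185·(1 − 6·0.653704 + 5·0.600423) = 0.073380
Denominator: (0.08151)·(0.399577) = 0.032568
L = 0.073380/0.032568 = 2.2531

Final: 2.2531


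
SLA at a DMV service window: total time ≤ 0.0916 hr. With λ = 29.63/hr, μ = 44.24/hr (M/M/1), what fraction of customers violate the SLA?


W ~ Exponential(μ−λ) for M/M/1.
μ − λ = 44.24 − 29.63 = 14.6100
P(W > t) = e^{−(μ−λ)t} = e^{−1.3383} = 0.262297

Final: 0.262297


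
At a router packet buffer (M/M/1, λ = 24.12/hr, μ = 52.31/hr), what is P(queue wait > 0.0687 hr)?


ρ = 24.12/52.31 = 0.4611
P(Wq > t) = ρ·e^{−(μ−λ)t} = 0.4611·e^{−1.9367}
= 0.4611·0.144186 = 0.066484

Final: 0.066484


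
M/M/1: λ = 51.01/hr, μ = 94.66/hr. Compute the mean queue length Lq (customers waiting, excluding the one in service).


ρ = 51.01/94.66 = 0.5389
Lq = ρ²/(1−ρ) = 0.2904/0.4611 = 0.6297

Final: 0.6297


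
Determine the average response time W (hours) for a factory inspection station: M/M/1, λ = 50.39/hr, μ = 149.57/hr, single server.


W = 1/(μ−λ) = 1/(149.57 − 50.39) = 1/99.18 = 0.01008 hr

Final: 0.01008 hr


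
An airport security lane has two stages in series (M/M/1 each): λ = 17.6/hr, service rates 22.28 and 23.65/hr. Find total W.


Each node sees arrival rate λ = 17.6/hr (tandem ⇒ throughput preserved).
W₁ = 1/(μ₁−λ) = 1/(22.28−17.6) = 0.21368 hr
W₂ = 1/(μ₂−λ) = 1/(23.65−17.6) = 0.16529 hr
W_total = W₁ + W₂ = 0.21368 + 0.16529 = 0.37896 hr

Final: 0.37896 hr


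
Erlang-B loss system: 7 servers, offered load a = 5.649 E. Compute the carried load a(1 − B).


B(7,5.649) = 0.162186 (Erlang-B)
Carried load = a(1 − B) = 5.649·(1 − 0.162186) = 5.649·0.837814 = 4.7328 E

Final: 4.7328 Erlangs


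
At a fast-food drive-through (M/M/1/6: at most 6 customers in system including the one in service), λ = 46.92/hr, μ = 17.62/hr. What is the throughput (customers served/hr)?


ρ = 2.6629; P_K = (1−ρ)ρ^6/(1−ρ^7) = 0.625126
λ_eff = λ(1 − P_K) = 46.92·(1 − 0.625126) = 46.92·0.374874 = 17.5891 /hr

Final: 17.5891 /hr


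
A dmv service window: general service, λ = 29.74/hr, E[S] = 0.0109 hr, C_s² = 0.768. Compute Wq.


ρ = λ·E[S] = 29.74·0.0109 = 0.3242
E[S²] = E[S]²(1+C_s²) = 0.0109²·(1+0.768) = 0.0002101
Wq = λ·E[S²]/(2(1−ρ)) = 29.74·0.0002101/(2·0.6758) = 0.004622 hr

Final: 0.004622 hr


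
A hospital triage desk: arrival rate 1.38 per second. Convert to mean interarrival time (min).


Mean interarrival time = 1/λ = 1/1.38 second = 0.72464 second
In minutes: 0.72464 × 0.0166667 = 0.01208 min

Final: 0.01208 min


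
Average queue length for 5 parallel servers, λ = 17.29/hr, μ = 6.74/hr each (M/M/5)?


a = λ/μ = 2.5653; ρ = a/5 = 0.5131
P₀ = 0.074768
Lq = P₀·a^c·ρ / (c!·(1−ρ)²) = 0.074768·111.09013·0.5131/(120·0.23711)
= 0.14977

Final: 0.14977


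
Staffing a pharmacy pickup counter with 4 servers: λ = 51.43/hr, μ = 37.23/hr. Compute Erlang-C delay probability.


a = λ/μ = 1.3814; ρ = a/4 = 0.3454
P₀ = 0.249582 (from M/M/c formula)
C(c,a) = [a^c/(c!(1−ρ))]·P₀ = [3.64161/(24·0.6546)]·0.249582
= 0.23178·0.249582 = 0.057848

Final: 0.057848


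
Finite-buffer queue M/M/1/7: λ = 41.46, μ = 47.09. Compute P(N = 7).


ρ = λ/μ = 41.46/47.09 = 0.8804
P_K = (1−ρ)ρ^K/(1−ρ^(K+1)) = (0.1196·0.410114)/(1 − 0.361081)
= 0.049032/0.638919 = 0.076743

Final: 0.076743


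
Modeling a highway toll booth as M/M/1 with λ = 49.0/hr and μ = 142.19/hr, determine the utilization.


ρ = λ/μ = 49.0/142.19 = 0.3446

Final: 0.3446


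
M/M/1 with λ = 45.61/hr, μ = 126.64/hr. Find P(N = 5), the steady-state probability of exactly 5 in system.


ρ = 45.61/126.64 = 0.3602
P_n = (1−ρ)·ρ^n = (1 − 0.3602)·0.3602^5 = 0.6398·0.006060 = 0.003877

Final: 0.003877


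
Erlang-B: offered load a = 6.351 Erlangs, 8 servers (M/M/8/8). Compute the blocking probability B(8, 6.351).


B(c,a) = (a^c/c!) / Σ_{k=0}^{c} a^k/k!
a^8/8! = 65.647226
Σ terms (k=0..8): 1.00000 + 6.35100 + 20.16760 + 42.69481 + 67.78868 + 86.10519 + 91.14234 + 82.69214 + 65.64723 = 463.588995
B = 65.647226/463.588995 = 0.141607

Final: 0.141607


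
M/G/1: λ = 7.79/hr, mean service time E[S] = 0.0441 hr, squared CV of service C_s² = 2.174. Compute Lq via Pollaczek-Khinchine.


ρ = λ·E[S] = 7.79·0.0441 = 0.3435
Lq = ρ²(1+C_s²)/(2(1−ρ)) = 0.1180·(1+2.174)/(2·0.6565)
= 0.1180·3.1740/1.3129 = 0.28531

Final: 0.28531


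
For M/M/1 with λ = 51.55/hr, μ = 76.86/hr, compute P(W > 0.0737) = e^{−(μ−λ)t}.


W ~ Exponential(μ−λ) for M/M/1.
μ − λ = 76.86 − 51.55 = 25.3100
P(W > t) = e^{−(μ−λ)t} = e^{−1.8653} = 0.154842

Final: 0.154842


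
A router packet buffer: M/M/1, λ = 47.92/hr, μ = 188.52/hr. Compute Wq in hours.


ρ = 47.92/188.52 = 0.2542
Wq = ρ/(μ−λ) = 0.2542/(188.52 − 47.92) = 0.2542/140.60 = 0.001808 hr

Final: 0.001808 hr


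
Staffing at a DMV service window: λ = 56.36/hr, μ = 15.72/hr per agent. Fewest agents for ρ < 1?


Stability requires cμ > λ ⇔ c > λ/μ.
λ/μ = 56.36/15.72 = 3.5852
Minimum integer c = ⌊3.5852⌋ + 1 = 4
Check: 4·15.72 = 62.88 > 56.36, while 3·15.72 = 47.16 ≤ 56.36

Final: 4 servers


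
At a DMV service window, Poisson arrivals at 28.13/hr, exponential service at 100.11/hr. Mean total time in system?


W = 1/(μ−λ) = 1/(100.11 − 28.13) = 1/71.98 = 0.01389 hr

Final: 0.01389 hr


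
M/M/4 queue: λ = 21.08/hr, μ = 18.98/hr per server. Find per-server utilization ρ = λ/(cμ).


ρ = λ/(cμ) = 21.08/(4·18.98) = 21.08/75.92 = 0.2777

Final: 0.2777


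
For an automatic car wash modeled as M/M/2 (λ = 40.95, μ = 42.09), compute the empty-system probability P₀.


a = λ/μ = 40.95/42.09 = 0.9729; ρ = a/c = 0.4865
Σ_{k=0}^{1} a^k/k! (terms k=0..1) = 1.00000 + 0.97292 = 1.97292
Tail: a^2/(2!(1−ρ)) = 0.94656/(2·0.5135) = 0.92160
P₀ = 1/(1.97292 + 0.92160) = 1/2.89452 = 0.345481

Final: 0.345481


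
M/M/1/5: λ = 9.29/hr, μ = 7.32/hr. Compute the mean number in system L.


ρ = 9.29/7.32 = 1.2691
L = ρ[1 − (K+1)ρ^K + Kρ^(K+1)] / [(1−ρ)(1−ρ^(K+1))]
Numerator: 1.2691·(1 − 6·3.292480 + 5·4.178571) = 2.713359
Denominator: (-0.2691)·(-3.178571) = 0.855435
L = 2.713359/0.855435 = 3.1719

Final: 3.1719


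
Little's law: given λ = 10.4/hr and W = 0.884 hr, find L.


L = λW = 10.4·0.884 = 9.1936

Final: 9.1936


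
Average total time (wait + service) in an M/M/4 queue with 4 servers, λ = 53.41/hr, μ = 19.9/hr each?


a = 2.6839; ρ = 0.6710; P₀ = 0.058551
Lq = P₀·a^c·ρ/(c!(1−ρ)²) = 0.78463
Wq = Lq/λ = 0.78463/53.41 = 0.01469 hr
W = Wq + 1/μ = 0.01469 + 0.05025 = 0.06494 hr

Final: 0.06494 hr


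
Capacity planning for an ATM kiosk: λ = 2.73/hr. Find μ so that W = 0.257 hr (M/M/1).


W = 1/(μ−λ) ⇒ μ − λ = 1/W = 1/0.257 = 3.8911
μ = λ + 1/W = 2.73 + 3.8911 = 6.6211 per hr

Final: 6.6211 /hr


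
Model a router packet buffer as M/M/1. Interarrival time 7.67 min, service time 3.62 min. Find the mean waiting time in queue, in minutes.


λ = 60/7.67 = 7.8227 /hr
μ = 60/3.62 = 16.5746 /hr
ρ = λ/μ = 7.8227/16.5746 = 0.4720
Wq = ρ/(μ−λ) = 0.4720/(16.5746−7.8227) = 0.05393 hr
In minutes: 0.05393·60 = 3.236 min

Final: 3.236 min


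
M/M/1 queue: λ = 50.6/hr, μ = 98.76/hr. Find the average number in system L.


ρ = λ/μ = 50.6/98.76 = 0.5124
L = ρ/(1−ρ) = 0.5124/(1 − 0.5124) = 0.5124/0.4876 = 1.0507

Final: 1.0507


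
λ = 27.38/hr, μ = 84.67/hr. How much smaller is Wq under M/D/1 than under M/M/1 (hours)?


ρ = 27.38/84.67 = 0.3234
Wq(M/M/1) = ρ/(μ−λ) = 0.3234/57.29 = 0.005644 hr
Wq(M/D/1) = ρ/(2(μ−λ)) = 0.002822 hr
Savings = 0.005644 − 0.002822 = 0.002822 hr

Final: 0.002822 hr


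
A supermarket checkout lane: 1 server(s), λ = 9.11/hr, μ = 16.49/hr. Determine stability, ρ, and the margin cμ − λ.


Total capacity cμ = 1·16.49 = 16.49/hr
ρ = λ/(cμ) = 9.11/16.49 = 0.5525
Stable ⇔ ρ < 1: YES
Spare capacity = cμ − λ = 16.49 − 9.11 = 7.38/hr

Final: ρ = 0.5525; stable; margin = 7.38/hr


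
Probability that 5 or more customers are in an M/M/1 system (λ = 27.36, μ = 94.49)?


ρ = 27.36/94.49 = 0.2896
P(N ≥ n) = ρ^n = 0.2896^5 = 0.002035

Final: 0.002035


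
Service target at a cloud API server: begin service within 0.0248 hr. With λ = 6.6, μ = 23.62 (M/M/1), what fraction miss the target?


ρ = 6.6/23.62 = 0.2794
P(Wq > t) = ρ·e^{−(μ−λ)t} = 0.2794·e^{−0.4221}
= 0.2794·0.655671 = 0.183210

Final: 0.183210


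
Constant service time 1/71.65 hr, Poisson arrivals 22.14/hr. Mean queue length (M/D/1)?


ρ = 22.14/71.65 = 0.3090
M/D/1: Lq = ρ²/(2(1−ρ)) = 0.09548/(2·0.6910) = 0.06909

Final: 0.06909


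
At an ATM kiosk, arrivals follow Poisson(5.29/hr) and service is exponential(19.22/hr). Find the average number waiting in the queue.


ρ = 5.29/19.22 = 0.2752
Lq = ρ²/(1−ρ) = 0.07575/0.7248 = 0.1045

Final: 0.1045


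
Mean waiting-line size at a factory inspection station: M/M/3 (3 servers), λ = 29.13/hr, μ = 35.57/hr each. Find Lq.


a = λ/μ = 0.8189; ρ = a/3 = 0.2730
P₀ = 0.438558
Lq = P₀·a^c·ρ / (c!·(1−ρ)²) = 0.438558·0.54925·0.2730/(6·0.52855)
= 0.02073

Final: 0.02073


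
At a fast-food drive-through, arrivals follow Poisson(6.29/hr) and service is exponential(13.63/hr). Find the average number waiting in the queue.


ρ = 6.29/13.63 = 0.4615
Lq = ρ²/(1−ρ) = 0.2130/0.5385 = 0.3955

Final: 0.3955


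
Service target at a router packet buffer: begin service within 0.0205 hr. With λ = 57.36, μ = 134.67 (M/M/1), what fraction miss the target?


ρ = 57.36/134.67 = 0.4259
P(Wq > t) = ρ·e^{−(μ−λ)t} = 0.4259·e^{−1.5849}
= 0.4259·0.204978 = 0.087306

Final: 0.087306


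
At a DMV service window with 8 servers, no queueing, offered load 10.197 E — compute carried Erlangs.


B(8,10.197) = 0.347445 (Erlang-B)
Carried load = a(1 − B) = 10.197·(1 − 0.347445) = 10.197·0.652555 = 6.6541 E

Final: 6.6541 Erlangs


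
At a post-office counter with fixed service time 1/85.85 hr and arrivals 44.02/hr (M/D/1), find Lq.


ρ = 44.02/85.85 = 0.5128
M/D/1: Lq = ρ²/(2(1−ρ)) = 0.2629/(2·0.4872) = 0.26980

Final: 0.26980


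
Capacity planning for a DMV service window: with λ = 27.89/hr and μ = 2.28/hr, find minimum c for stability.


Stability requires cμ > λ ⇔ c > λ/μ.
λ/μ = 27.89/2.28 = 12.2325
Minimum integer c = ⌊12.2325⌋ + 1 = 13
Check: 13·2.28 = 29.64 > 27.89, while 12·2.28 = 27.36 ≤ 27.89

Final: 13 servers


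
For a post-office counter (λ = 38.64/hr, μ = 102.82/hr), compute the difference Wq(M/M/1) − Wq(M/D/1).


ρ = 38.64/102.82 = 0.3758
Wq(M/M/1) = ρ/(μ−λ) = 0.3758/64.18 = 0.005855 hr
Wq(M/D/1) = ρ/(2(μ−λ)) = 0.002928 hr
Savings = 0.005855 − 0.002928 = 0.002928 hr

Final: 0.002928 hr


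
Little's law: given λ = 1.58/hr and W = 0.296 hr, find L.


L = λW = 1.58·0.296 = 0.4677

Final: 0.4677


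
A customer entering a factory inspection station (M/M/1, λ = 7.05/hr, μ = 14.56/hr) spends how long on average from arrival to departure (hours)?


W = 1/(μ−λ) = 1/(14.56 − 7.05) = 1/7.51 = 0.1332 hr

Final: 0.1332 hr


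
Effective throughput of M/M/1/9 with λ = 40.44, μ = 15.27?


ρ = 2.6483; P_K = (1−ρ)ρ^9/(1−ρ^10) = 0.622440
λ_eff = λ(1 − P_K) = 40.44·(1 − 0.622440) = 40.44·0.377560 = 15.2685 /hr

Final: 15.2685 /hr


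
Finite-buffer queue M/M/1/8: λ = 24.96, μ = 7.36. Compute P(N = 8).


ρ = λ/μ = 24.96/7.36 = 3.3913
P_K = (1−ρ)ρ^K/(1−ρ^(K+1)) = (-2.3913·17495.813209)/(1 − 59333.627404)
= -41837.814195/-59332.627404 = 0.705140

Final: 0.705140


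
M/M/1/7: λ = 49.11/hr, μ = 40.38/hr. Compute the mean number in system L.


ρ = 49.11/40.38 = 1.2162
L = ρ[1 − (K+1)ρ^K + Kρ^(K+1)] / [(1−ρ)(1−ρ^(K+1))]
Numerator: 1.2162·(1 − 8·3.935730 + 7·4.786620) = 3.673517
Denominator: (-0.2162)·(-3.786620) = 0.818653
L = 3.673517/0.818653 = 4.4873

Final: 4.4873


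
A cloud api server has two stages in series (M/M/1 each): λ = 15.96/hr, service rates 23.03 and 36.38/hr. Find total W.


Each node sees arrival rate λ = 15.96/hr (tandem ⇒ throughput preserved).
W₁ = 1/(μ₁−λ) = 1/(23.03−15.96) = 0.14144 hr
W₂ = 1/(μ₂−λ) = 1/(36.38−15.96) = 0.04897 hr
W_total = W₁ + W₂ = 0.14144 + 0.04897 = 0.19041 hr

Final: 0.19041 hr


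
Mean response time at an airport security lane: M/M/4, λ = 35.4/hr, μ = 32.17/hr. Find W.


a = 1.1004; ρ = 0.2751; P₀ = 0.331983
Lq = P₀·a^c·ρ/(c!(1−ρ)²) = 0.01062
Wq = Lq/λ = 0.01062/35.4 = 0.0002999 hr
W = Wq + 1/μ = 0.0002999 + 0.03108 = 0.03138 hr

Final: 0.03138 hr


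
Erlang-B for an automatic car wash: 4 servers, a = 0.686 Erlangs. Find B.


B(c,a) = (a^c/c!) / Σ_{k=0}^{c} a^k/k!
a^4/4! = 0.009228
Σ terms (k=0..4): 1.00000 + 0.68600 + 0.23530 + 0.05380 + 0.009228 = 1.984330
B = 0.009228/1.984330 = 0.004650

Final: 0.004650


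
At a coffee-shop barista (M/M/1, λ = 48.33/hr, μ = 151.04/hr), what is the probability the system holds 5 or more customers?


ρ = 48.33/151.04 = 0.3200
P(N ≥ n) = ρ^n = 0.3200^5 = 0.003354

Final: 0.003354


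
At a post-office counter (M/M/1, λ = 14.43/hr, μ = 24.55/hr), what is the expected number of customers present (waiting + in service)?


ρ = λ/μ = 14.43/24.55 = 0.5878
L = ρ/(1−ρ) = 0.5878/(1 − 0.5878) = 0.5878/0.4122 = 1.4259

Final: 1.4259


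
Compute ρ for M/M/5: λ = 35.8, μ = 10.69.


ρ = λ/(cμ) = 35.8/(5·10.69) = 35.8/53.45 = 0.6698

Final: 0.6698


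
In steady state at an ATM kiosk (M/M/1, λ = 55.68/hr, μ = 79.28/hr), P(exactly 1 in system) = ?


ρ = 55.68/79.28 = 0.7023
P_n = (1−ρ)·ρ^n = (1 − 0.7023)·0.7023^1 = 0.2977·0.702321 = 0.209066

Final: 0.209066


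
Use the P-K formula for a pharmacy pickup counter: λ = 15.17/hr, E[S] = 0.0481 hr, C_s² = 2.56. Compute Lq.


ρ = λ·E[S] = 15.17·0.0481 = 0.7297
Lq = ρ²(1+C_s²)/(2(1−ρ)) = 0.5324·(1+2.56)/(2·0.2703)
= 0.5324·3.5600/0.5406 = 3.50589

Final: 3.50589


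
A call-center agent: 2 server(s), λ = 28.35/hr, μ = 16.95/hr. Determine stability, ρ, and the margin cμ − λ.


Total capacity cμ = 2·16.95 = 33.90/hr
ρ = λ/(cμ) = 28.35/33.90 = 0.8363
Stable ⇔ ρ < 1: YES
Spare capacity = cμ − λ = 33.90 − 28.35 = 5.55/hr

Final: ρ = 0.8363; stable; margin = 5.55/hr


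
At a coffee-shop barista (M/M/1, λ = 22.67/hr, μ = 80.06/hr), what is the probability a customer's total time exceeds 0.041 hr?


W ~ Exponential(μ−λ) for M/M/1.
μ − λ = 80.06 − 22.67 = 57.3900
P(W > t) = e^{−(μ−λ)t} = e^{−2.3530} = 0.095084

Final: 0.095084


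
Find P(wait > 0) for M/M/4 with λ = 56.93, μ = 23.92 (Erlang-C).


a = λ/μ = 2.3800; ρ = a/4 = 0.5950
P₀ = 0.085032 (from M/M/c formula)
C(c,a) = [a^c/(c!(1−ρ))]·P₀ = [32.08633/(24·0.4050)]·0.085032
= 3.30110·0.085032 = 0.280699

Final: 0.280699


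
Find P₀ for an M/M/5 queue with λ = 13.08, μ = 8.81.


a = λ/μ = 13.08/8.81 = 1.4847; ρ = a/c = 0.2969
Σ_{k=0}^{4} a^k/k! (terms k=0..4) = 1.00000 + 1.48468 + 1.10213 + 0.54544 + 0.20245 = 4.33469
Tail: a^5/(5!(1−ρ)) = 7.21372/(120·0.7031) = 0.08550
P₀ = 1/(4.33469 + 0.08550) = 1/4.42020 = 0.226234

Final: 0.226234


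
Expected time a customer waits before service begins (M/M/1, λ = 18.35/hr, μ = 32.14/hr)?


ρ = 18.35/32.14 = 0.5709
Wq = ρ/(μ−λ) = 0.5709/(32.14 − 18.35) = 0.5709/13.79 = 0.04140 hr

Final: 0.04140 hr


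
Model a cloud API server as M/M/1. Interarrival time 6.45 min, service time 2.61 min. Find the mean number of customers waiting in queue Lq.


λ = 60/6.45 = 9.3023 /hr
μ = 60/2.61 = 22.9885 /hr
ρ = λ/μ = 9.3023/22.9885 = 0.4047
Lq = ρ²/(1−ρ) = 0.1637/0.5953 = 0.2750

Final: 0.2750


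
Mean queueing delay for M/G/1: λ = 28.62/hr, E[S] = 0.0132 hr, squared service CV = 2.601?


ρ = λ·E[S] = 28.62·0.0132 = 0.3778
E[S²] = E[S]²(1+C_s²) = 0.0132²·(1+2.601) = 0.0006274
Wq = λ·E[S²]/(2(1−ρ)) = 28.62·0.0006274/(2·0.6222) = 0.01443 hr

Final: 0.01443 hr


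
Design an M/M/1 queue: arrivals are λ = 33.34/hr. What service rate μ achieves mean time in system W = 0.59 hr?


W = 1/(μ−λ) ⇒ μ − λ = 1/W = 1/0.59 = 1.6949
μ = λ + 1/W = 33.34 + 1.6949 = 35.0349 per hr

Final: 35.0349 /hr


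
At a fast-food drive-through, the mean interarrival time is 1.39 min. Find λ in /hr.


λ = 1/(interarrival time) in consistent units.
1 hour = 60 min, so λ = 60/1.39 = 43.1655 per hour

Final: 43.1655 /hr


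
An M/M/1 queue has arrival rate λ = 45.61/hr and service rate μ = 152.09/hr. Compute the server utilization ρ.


ρ = λ/μ = 45.61/152.09 = 0.2999

Final: 0.2999


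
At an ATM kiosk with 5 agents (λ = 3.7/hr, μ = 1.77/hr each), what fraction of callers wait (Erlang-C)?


a = λ/μ = 2.0904; ρ = a/5 = 0.4181
P₀ = 0.122475 (from M/M/c formula)
C(c,a) = [a^c/(c!(1−ρ))]·P₀ = [39.91557/(120·0.5819)]·0.122475
= 0.57161·0.122475 = 0.070008

Final: 0.070008


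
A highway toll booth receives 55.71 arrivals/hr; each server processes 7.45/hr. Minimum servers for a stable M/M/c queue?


Stability requires cμ > λ ⇔ c > λ/μ.
λ/μ = 55.71/7.45 = 7.4779
Minimum integer c = ⌊7.4779⌋ + 1 = 8
Check: 8·7.45 = 59.60 > 55.71, while 7·7.45 = 52.15 ≤ 55.71

Final: 8 servers


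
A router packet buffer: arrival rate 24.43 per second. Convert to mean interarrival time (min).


Mean interarrival time = 1/λ = 1/24.43 second = 0.04093 second
In minutes: 0.04093 × 0.0166667 = 0.0006822 min

Final: 0.0006822 min


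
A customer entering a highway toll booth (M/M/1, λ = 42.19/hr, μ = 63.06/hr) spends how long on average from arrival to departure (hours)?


W = 1/(μ−λ) = 1/(63.06 − 42.19) = 1/20.87 = 0.04792 hr

Final: 0.04792 hr


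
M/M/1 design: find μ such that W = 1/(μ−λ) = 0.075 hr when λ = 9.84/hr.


W = 1/(μ−λ) ⇒ μ − λ = 1/W = 1/0.075 = 13.3333
μ = λ + 1/W = 9.84 + 13.3333 = 23.1733 per hr

Final: 23.1733 /hr


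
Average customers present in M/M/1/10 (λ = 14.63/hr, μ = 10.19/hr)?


ρ = 14.63/10.19 = 1.4357
L = ρ[1 − (K+1)ρ^K + Kρ^(K+1)] / [(1−ρ)(1−ρ^(K+1))]
Numerator: 1.4357·(1 − 11·37.213577 + 10·53.428326) = 180.805988
Denominator: (-0.4357)·(-52.428326) = 22.844138
L = 180.805988/22.844138 = 7.9148

Final: 7.9148


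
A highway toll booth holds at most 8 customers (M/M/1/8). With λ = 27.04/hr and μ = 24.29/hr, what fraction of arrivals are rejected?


ρ = λ/μ = 27.04/24.29 = 1.1132
P_K = (1−ρ)ρ^K/(1−ρ^(K+1)) = (-0.1132·2.358486)/(1 − 2.625503)
= -0.267017/-1.625503 = 0.164267

Final: 0.164267


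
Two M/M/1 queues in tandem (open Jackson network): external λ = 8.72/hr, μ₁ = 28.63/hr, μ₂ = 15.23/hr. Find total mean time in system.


Each node sees arrival rate λ = 8.72/hr (tandem ⇒ throughput preserved).
W₁ = 1/(μ₁−λ) = 1/(28.63−8.72) = 0.05023 hr
W₂ = 1/(μ₂−λ) = 1/(15.23−8.72) = 0.15361 hr
W_total = W₁ + W₂ = 0.05023 + 0.15361 = 0.20384 hr

Final: 0.20384 hr


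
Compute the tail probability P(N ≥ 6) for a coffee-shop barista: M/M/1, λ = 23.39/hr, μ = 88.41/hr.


ρ = 23.39/88.41 = 0.2646
P(N ≥ n) = ρ^n = 0.2646^6 = 0.0003429

Final: 0.0003429


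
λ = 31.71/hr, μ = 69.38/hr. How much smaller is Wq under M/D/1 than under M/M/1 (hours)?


ρ = 31.71/69.38 = 0.4570
Wq(M/M/1) = ρ/(μ−λ) = 0.4570/37.67 = 0.01213 hr
Wq(M/D/1) = ρ/(2(μ−λ)) = 0.006066 hr
Savings = 0.01213 − 0.006066 = 0.006066 hr

Final: 0.006066 hr


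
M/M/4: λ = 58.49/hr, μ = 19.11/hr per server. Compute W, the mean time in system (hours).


a = 3.0607; ρ = 0.7652; P₀ = 0.034370
Lq = P₀·a^c·ρ/(c!(1−ρ)²) = 1.74394
Wq = Lq/λ = 1.74394/58.49 = 0.02982 hr
W = Wq + 1/μ = 0.02982 + 0.05233 = 0.08214 hr

Final: 0.08214 hr


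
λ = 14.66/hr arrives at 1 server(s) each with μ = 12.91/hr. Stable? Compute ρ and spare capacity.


Total capacity cμ = 1·12.91 = 12.91/hr
ρ = λ/(cμ) = 14.66/12.91 = 1.1356
Stable ⇔ ρ < 1: NO
Spare capacity = cμ − λ = 12.91 − 14.66 = -1.75/hr

Final: ρ = 1.1356; unstable; margin = -1.75/hr


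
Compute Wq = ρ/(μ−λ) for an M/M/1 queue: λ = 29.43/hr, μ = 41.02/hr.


ρ = 29.43/41.02 = 0.7175
Wq = ρ/(μ−λ) = 0.7175/(41.02 − 29.43) = 0.7175/11.59 = 0.06190 hr

Final: 0.06190 hr


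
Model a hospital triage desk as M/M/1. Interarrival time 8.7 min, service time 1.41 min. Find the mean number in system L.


λ = 60/8.7 = 6.8966 /hr
μ = 60/1.41 = 42.5532 /hr
ρ = λ/μ = 6.8966/42.5532 = 0.1621
L = ρ/(1−ρ) = 0.1621/0.8379 = 0.1934

Final: 0.1934


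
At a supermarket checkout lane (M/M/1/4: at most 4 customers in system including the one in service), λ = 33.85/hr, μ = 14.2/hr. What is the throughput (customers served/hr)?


ρ = 2.3838; P_K = (1−ρ)ρ^4/(1−ρ^5) = 0.588143
λ_eff = λ(1 − P_K) = 33.85·(1 − 0.588143) = 33.85·0.411857 = 13.9414 /hr

Final: 13.9414 /hr


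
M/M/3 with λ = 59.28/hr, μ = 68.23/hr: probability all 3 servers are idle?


a = λ/μ = 59.28/68.23 = 0.8688; ρ = a/c = 0.2896
Σ_{k=0}^{2} a^k/k! (terms k=0..2) = 1.00000 + 0.86883 + 0.37743 = 2.24626
Tail: a^3/(3!(1−ρ)) = 0.65584/(6·0.7104) = 0.15387
P₀ = 1/(2.24626 + 0.15387) = 1/2.40012 = 0.416645

Final: 0.416645


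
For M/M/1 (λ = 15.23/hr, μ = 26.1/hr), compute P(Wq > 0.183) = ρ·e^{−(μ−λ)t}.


ρ = 15.23/26.1 = 0.5835
P(Wq > t) = ρ·e^{−(μ−λ)t} = 0.5835·e^{−1.9892}
= 0.5835·0.136803 = 0.079828

Final: 0.079828


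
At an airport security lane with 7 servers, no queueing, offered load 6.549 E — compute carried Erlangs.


B(7,6.549) = 0.220496 (Erlang-B)
Carried load = a(1 − B) = 6.549·(1 − 0.220496) = 6.549·0.779504 = 5.1050 E

Final: 5.1050 Erlangs


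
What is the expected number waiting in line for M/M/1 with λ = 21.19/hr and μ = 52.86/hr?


ρ = 21.19/52.86 = 0.4009
Lq = ρ²/(1−ρ) = 0.1607/0.5991 = 0.2682

Final: 0.2682


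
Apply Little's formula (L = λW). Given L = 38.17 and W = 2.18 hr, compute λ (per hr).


λ = L/W = 38.17/2.18 = 17.5092 /hr

Final: 17.5092 /hr


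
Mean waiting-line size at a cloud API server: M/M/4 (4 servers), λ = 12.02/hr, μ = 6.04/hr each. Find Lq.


a = λ/μ = 1.9901; ρ = a/4 = 0.4975
P₀ = 0.131850
Lq = P₀·a^c·ρ / (c!·(1−ρ)²) = 0.131850·15.68448·0.4975/(24·0.25249)
= 0.16979

Final: 0.16979


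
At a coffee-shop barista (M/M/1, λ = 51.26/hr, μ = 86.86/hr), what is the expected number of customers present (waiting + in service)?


ρ = λ/μ = 51.26/86.86 = 0.5901
L = ρ/(1−ρ) = 0.5901/(1 − 0.5901) = 0.5901/0.4099 = 1.4399

Final: 1.4399


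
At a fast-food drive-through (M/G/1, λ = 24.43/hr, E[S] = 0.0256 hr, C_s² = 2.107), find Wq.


ρ = λ·E[S] = 24.43·0.0256 = 0.6254
E[S²] = E[S]²(1+C_s²) = 0.0256²·(1+2.107) = 0.002036
Wq = λ·E[S²]/(2(1−ρ)) = 24.43·0.002036/(2·0.3746) = 0.06640 hr

Final: 0.06640 hr


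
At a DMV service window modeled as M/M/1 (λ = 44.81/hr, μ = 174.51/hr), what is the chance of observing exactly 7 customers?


ρ = 44.81/174.51 = 0.2568
P_n = (1−ρ)·ρ^n = (1 − 0.2568)·0.2568^7 = 0.7432·0.00007360 = 0.00005470

Final: 0.00005470


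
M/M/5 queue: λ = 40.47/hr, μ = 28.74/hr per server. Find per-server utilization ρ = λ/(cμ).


ρ = λ/(cμ) = 40.47/(5·28.74) = 40.47/143.70 = 0.2816

Final: 0.2816


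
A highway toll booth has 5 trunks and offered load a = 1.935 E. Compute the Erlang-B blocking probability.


B(c,a) = (a^c/c!) / Σ_{k=0}^{c} a^k/k!
a^5/5! = 0.226060
Σ terms (k=0..5): 1.00000 + 1.93500 + 1.87211 + 1.20751 + 0.58413 + 0.22606 = 6.824819
B = 0.226060/6.824819 = 0.033123

Final: 0.033123


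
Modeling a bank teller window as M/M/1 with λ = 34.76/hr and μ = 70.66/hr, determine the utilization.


ρ = λ/μ = 34.76/70.66 = 0.4919

Final: 0.4919


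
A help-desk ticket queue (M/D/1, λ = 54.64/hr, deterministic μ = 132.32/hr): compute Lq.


ρ = 54.64/132.32 = 0.4129
M/D/1: Lq = ρ²/(2(1−ρ)) = 0.1705/(2·0.5871) = 0.14523

Final: 0.14523


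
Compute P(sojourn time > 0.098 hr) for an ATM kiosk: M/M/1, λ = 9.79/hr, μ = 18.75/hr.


W ~ Exponential(μ−λ) for M/M/1.
μ − λ = 18.75 − 9.79 = 8.9600
P(W > t) = e^{−(μ−λ)t} = e^{−0.8781} = 0.415580

Final: 0.415580


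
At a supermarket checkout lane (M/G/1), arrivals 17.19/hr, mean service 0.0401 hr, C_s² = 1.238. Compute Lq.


ρ = λ·E[S] = 17.19·0.0401 = 0.6893
Lq = ρ²(1+C_s²)/(2(1−ρ)) = 0.4752·(1+1.238)/(2·0.3107)
= 0.4752·2.2380/0.6214 = 1.71142

Final: 1.71142


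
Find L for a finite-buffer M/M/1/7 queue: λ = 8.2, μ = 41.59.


ρ = 8.2/41.59 = 0.1972
L = ρ[1 − (K+1)ρ^K + Kρ^(K+1)] / [(1−ρ)(1−ρ^(K+1))]
Numerator: 0.1972·(1 − 8·0.00001158 + 7·0.000002283) = 0.197148
Denominator: (0.8028)·(0.999998) = 0.802835
L = 0.197148/0.802835 = 0.2456

Final: 0.2456


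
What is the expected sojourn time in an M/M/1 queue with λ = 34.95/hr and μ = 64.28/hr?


W = 1/(μ−λ) = 1/(64.28 − 34.95) = 1/29.33 = 0.03409 hr

Final: 0.03409 hr


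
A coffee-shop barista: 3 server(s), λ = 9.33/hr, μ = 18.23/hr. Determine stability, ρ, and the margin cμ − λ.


Total capacity cμ = 3·18.23 = 54.69/hr
ρ = λ/(cμ) = 9.33/54.69 = 0.1706
Stable ⇔ ρ < 1: YES
Spare capacity = cμ − λ = 54.69 − 9.33 = 45.36/hr

Final: ρ = 0.1706; stable; margin = 45.36/hr


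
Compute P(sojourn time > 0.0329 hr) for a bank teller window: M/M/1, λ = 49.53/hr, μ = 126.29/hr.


W ~ Exponential(μ−λ) for M/M/1.
μ − λ = 126.29 − 49.53 = 76.7600
P(W > t) = e^{−(μ−λ)t} = e^{−2.5254} = 0.080026

Final: 0.080026


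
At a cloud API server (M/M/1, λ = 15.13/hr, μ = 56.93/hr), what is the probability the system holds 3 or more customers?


ρ = 15.13/56.93 = 0.2658
P(N ≥ n) = ρ^n = 0.2658^3 = 0.018771

Final: 0.018771


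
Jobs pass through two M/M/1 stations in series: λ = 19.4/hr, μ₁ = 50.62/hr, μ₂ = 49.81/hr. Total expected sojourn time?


Each node sees arrival rate λ = 19.4/hr (tandem ⇒ throughput preserved).
W₁ = 1/(μ₁−λ) = 1/(50.62−19.4) = 0.03203 hr
W₂ = 1/(μ₂−λ) = 1/(49.81−19.4) = 0.03288 hr
W_total = W₁ + W₂ = 0.03203 + 0.03288 = 0.06491 hr

Final: 0.06491 hr


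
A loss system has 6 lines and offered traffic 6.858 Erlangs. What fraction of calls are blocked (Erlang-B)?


B(c,a) = (a^c/c!) / Σ_{k=0}^{c} a^k/k!
a^6/6! = 144.494857
Σ terms (k=0..6): 1.00000 + 6.85800 + 23.51608 + 53.75776 + 92.16769 + 126.41720 + 144.49486 = 448.211585
B = 144.494857/448.211585 = 0.322381

Final: 0.322381


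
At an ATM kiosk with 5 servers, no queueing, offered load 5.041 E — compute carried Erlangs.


B(5,5.041) = 0.288186 (Erlang-B)
Carried load = a(1 − B) = 5.041·(1 − 0.288186) = 5.041·0.711814 = 3.5883 E

Final: 3.5883 Erlangs


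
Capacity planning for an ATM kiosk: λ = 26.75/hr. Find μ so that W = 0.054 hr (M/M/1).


W = 1/(μ−λ) ⇒ μ − λ = 1/W = 1/0.054 = 18.5185
μ = λ + 1/W = 26.75 + 18.5185 = 45.2685 per hr

Final: 45.2685 /hr


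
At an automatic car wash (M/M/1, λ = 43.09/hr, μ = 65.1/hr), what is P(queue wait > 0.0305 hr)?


ρ = 43.09/65.1 = 0.6619
P(Wq > t) = ρ·e^{−(μ−λ)t} = 0.6619·e^{−0.6713}
= 0.6619·0.511041 = 0.338261

Final: 0.338261


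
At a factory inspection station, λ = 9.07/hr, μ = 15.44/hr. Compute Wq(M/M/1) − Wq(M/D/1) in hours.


ρ = 9.07/15.44 = 0.5874
Wq(M/M/1) = ρ/(μ−λ) = 0.5874/6.37 = 0.09222 hr
Wq(M/D/1) = ρ/(2(μ−λ)) = 0.04611 hr
Savings = 0.09222 − 0.04611 = 0.04611 hr

Final: 0.04611 hr


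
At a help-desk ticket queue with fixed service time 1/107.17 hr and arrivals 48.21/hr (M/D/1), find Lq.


ρ = 48.21/107.17 = 0.4498
M/D/1: Lq = ρ²/(2(1−ρ)) = 0.2024/(2·0.5502) = 0.18391

Final: 0.18391


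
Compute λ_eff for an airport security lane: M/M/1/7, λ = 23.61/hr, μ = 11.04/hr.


ρ = 2.1386; P_K = (1−ρ)ρ^7/(1−ρ^8) = 0.533621
λ_eff = λ(1 − P_K) = 23.61·(1 − 0.533621) = 23.61·0.466379 = 11.0112 /hr

Final: 11.0112 /hr


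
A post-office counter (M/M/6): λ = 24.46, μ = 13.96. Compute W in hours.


a = 1.7521; ρ = 0.2920; P₀ = 0.173287
Lq = P₀·a^c·ρ/(c!(1−ρ)²) = 0.004057
Wq = Lq/λ = 0.004057/24.46 = 0.0001659 hr
W = Wq + 1/μ = 0.0001659 + 0.07163 = 0.07180 hr

Final: 0.07180 hr


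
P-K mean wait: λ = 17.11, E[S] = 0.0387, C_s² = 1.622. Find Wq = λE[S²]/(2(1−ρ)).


ρ = λ·E[S] = 17.11·0.0387 = 0.6622
E[S²] = E[S]²(1+C_s²) = 0.0387²·(1+1.622) = 0.003927
Wq = λ·E[S²]/(2(1−ρ)) = 17.11·0.003927/(2·0.3378) = 0.09944 hr

Final: 0.09944 hr


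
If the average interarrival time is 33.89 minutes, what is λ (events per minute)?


λ = 1/(interarrival time) in consistent units.
1 minute = 1 min, so λ = 1/33.89 = 0.02951 per minute

Final: 0.02951 /min


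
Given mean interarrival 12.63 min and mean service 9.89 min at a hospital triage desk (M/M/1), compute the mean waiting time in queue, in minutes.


λ = 60/12.63 = 4.7506 /hr
μ = 60/9.89 = 6.0667 /hr
ρ = λ/μ = 4.7506/6.0667 = 0.7831
Wq = ρ/(μ−λ) = 0.7831/(6.0667−4.7506) = 0.59496 hr
In minutes: 0.59496·60 = 35.698 min

Final: 35.698 min


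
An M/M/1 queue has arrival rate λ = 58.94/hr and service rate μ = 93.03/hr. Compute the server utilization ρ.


ρ = λ/μ = 58.94/93.03 = 0.6336

Final: 0.6336


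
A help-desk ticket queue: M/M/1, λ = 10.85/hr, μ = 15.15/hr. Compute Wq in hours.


ρ = 10.85/15.15 = 0.7162
Wq = ρ/(μ−λ) = 0.7162/(15.15 − 10.85) = 0.7162/4.30 = 0.1666 hr

Final: 0.1666 hr


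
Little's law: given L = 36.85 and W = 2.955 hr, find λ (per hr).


λ = L/W = 36.85/2.955 = 12.4704 /hr

Final: 12.4704 /hr


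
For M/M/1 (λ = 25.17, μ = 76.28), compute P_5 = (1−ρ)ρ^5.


ρ = 25.17/76.28 = 0.3300
P_n = (1−ρ)·ρ^n = (1 − 0.3300)·0.3300^5 = 0.6700·0.003912 = 0.002621

Final: 0.002621


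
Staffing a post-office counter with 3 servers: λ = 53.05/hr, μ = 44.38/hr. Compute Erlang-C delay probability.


a = λ/μ = 1.1954; ρ = a/3 = 0.3985
P₀ = 0.295593 (from M/M/c formula)
C(c,a) = [a^c/(c!(1−ρ))]·P₀ = [1.70803/(6·0.6015)]·0.295593
= 0.47323·0.295593 = 0.139884

Final: 0.139884


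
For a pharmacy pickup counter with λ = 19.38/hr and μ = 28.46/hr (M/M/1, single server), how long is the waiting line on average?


ρ = 19.38/28.46 = 0.6810
Lq = ρ²/(1−ρ) = 0.4637/0.3190 = 1.4534

Final: 1.4534


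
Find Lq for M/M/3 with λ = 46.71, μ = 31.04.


a = λ/μ = 1.5048; ρ = a/3 = 0.5016
P₀ = 0.209351
Lq = P₀·a^c·ρ / (c!·(1−ρ)²) = 0.209351·3.40772·0.5016/(6·0.24839)
= 0.24011

Final: 0.24011


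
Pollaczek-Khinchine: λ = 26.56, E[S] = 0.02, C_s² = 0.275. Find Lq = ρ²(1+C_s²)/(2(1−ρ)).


ρ = λ·E[S] = 26.56·0.02 = 0.5312
Lq = ρ²(1+C_s²)/(2(1−ρ)) = 0.2822·(1+0.275)/(2·0.4688)
= 0.2822·1.2750/0.9376 = 0.38371

Final: 0.38371


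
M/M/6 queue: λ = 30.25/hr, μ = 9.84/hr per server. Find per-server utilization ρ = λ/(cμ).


ρ = λ/(cμ) = 30.25/(6·9.84) = 30.25/59.04 = 0.5124

Final: 0.5124


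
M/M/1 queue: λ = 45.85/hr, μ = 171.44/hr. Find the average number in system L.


ρ = λ/μ = 45.85/171.44 = 0.2674
L = ρ/(1−ρ) = 0.2674/(1 − 0.2674) = 0.2674/0.7326 = 0.3651

Final: 0.3651


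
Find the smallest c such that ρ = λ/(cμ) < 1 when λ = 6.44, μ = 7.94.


Stability requires cμ > λ ⇔ c > λ/μ.
λ/μ = 6.44/7.94 = 0.8111
Minimum integer c = ⌊0.8111⌋ + 1 = 1
Check: 1·7.94 = 7.94 > 6.44, while 0·7.94 = 0.00 ≤ 6.44

Final: 1 servers


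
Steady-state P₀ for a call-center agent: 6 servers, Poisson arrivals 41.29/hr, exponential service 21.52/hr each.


a = λ/μ = 41.29/21.52 = 1.9187; ρ = a/c = 0.3198
Σ_{k=0}^{5} a^k/k! (terms k=0..5) = 1.00000 + 1.91868 + 1.84067 + 1.17722 + 0.56468 + 0.21669 = 6.71793
Tail: a^6/(6!(1−ρ)) = 49.89025/(720·0.6802) = 0.10187
P₀ = 1/(6.71793 + 0.10187) = 1/6.81979 = 0.146632

Final: 0.146632


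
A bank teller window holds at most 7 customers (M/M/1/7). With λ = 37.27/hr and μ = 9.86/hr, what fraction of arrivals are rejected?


ρ = λ/μ = 37.27/9.86 = 3.7799
P_K = (1−ρ)ρ^K/(1−ρ^(K+1)) = (-2.7799·11024.968180)/(1 − 41673.485199)
= -30648.517019/-41672.485199 = 0.735462

Final: 0.735462


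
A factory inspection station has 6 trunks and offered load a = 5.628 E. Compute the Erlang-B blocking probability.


B(c,a) = (a^c/c!) / Σ_{k=0}^{c} a^k/k!
a^6/6! = 44.135905
Σ terms (k=0..6): 1.00000 + 5.62800 + 15.83719 + 29.71057 + 41.80278 + 47.05320 + 44.13590 = 185.167648
B = 44.135905/185.167648 = 0.238356

Final: 0.238356


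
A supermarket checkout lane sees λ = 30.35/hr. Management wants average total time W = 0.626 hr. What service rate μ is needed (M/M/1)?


W = 1/(μ−λ) ⇒ μ − λ = 1/W = 1/0.626 = 1.5974
μ = λ + 1/W = 30.35 + 1.5974 = 31.9474 per hr

Final: 31.9474 /hr


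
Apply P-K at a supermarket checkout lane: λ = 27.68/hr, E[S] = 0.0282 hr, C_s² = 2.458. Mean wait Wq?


ρ = λ·E[S] = 27.68·0.0282 = 0.7806
E[S²] = E[S]²(1+C_s²) = 0.0282²·(1+2.458) = 0.002750
Wq = λ·E[S²]/(2(1−ρ)) = 27.68·0.002750/(2·0.2194) = 0.17345 hr

Final: 0.17345 hr


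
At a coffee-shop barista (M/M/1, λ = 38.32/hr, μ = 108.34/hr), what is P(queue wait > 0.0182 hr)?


ρ = 38.32/108.34 = 0.3537
P(Wq > t) = ρ·e^{−(μ−λ)t} = 0.3537·e^{−1.2744}
= 0.3537·0.279609 = 0.098898

Final: 0.098898


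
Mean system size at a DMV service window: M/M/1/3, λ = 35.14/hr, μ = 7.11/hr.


ρ = 35.14/7.11 = 4.9423
L = ρ[1 − (K+1)ρ^K + Kρ^(K+1)] / [(1−ρ)(1−ρ^(K+1))]
Numerator: 4.9423·(1 − 4·120.724793 + 3·596.662338) = 6465.007988
Denominator: (-3.9423)·(-595.662338) = 2348.300329
L = 6465.007988/2348.300329 = 2.7531

Final: 2.7531


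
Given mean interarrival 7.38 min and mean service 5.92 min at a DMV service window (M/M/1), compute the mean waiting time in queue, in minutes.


λ = 60/7.38 = 8.1301 /hr
μ = 60/5.92 = 10.1351 /hr
ρ = λ/μ = 8.1301/10.1351 = 0.8022
Wq = ρ/(μ−λ) = 0.8022/(10.1351−8.1301) = 0.40007 hr
In minutes: 0.40007·60 = 24.004 min

Final: 24.004 min


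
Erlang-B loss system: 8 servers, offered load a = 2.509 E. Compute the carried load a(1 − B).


B(8,2.509) = 0.003172 (Erlang-B)
Carried load = a(1 − B) = 2.509·(1 − 0.003172) = 2.509·0.996828 = 2.5010 E

Final: 2.5010 Erlangs


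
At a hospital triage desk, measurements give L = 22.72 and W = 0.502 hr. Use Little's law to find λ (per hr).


λ = L/W = 22.72/0.502 = 45.2590 /hr

Final: 45.2590 /hr


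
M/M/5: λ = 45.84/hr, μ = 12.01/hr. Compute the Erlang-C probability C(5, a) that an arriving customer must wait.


a = λ/μ = 3.8168; ρ = a/5 = 0.7634
P₀ = 0.017025 (from M/M/c formula)
C(c,a) = [a^c/(c!(1−ρ))]·P₀ = [810.04288/(120·0.2366)]·0.017025
= 28.52632·0.017025 = 0.485658

Final: 0.485658


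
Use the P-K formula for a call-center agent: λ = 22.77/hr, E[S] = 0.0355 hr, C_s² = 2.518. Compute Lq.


ρ = λ·E[S] = 22.77·0.0355 = 0.8083
Lq = ρ²(1+C_s²)/(2(1−ρ)) = 0.6534·(1+2.518)/(2·0.1917)
= 0.6534·3.5180/0.3833 = 5.99661

Final: 5.99661


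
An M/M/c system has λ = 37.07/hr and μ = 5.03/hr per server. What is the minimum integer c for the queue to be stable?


Stability requires cμ > λ ⇔ c > λ/μ.
λ/μ = 37.07/5.03 = 7.3698
Minimum integer c = ⌊7.3698⌋ + 1 = 8
Check: 8·5.03 = 40.24 > 37.07, while 7·5.03 = 35.21 ≤ 37.07

Final: 8 servers


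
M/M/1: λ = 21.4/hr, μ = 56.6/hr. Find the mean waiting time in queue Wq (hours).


ρ = 21.4/56.6 = 0.3781
Wq = ρ/(μ−λ) = 0.3781/(56.6 − 21.4) = 0.3781/35.20 = 0.01074 hr

Final: 0.01074 hr
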